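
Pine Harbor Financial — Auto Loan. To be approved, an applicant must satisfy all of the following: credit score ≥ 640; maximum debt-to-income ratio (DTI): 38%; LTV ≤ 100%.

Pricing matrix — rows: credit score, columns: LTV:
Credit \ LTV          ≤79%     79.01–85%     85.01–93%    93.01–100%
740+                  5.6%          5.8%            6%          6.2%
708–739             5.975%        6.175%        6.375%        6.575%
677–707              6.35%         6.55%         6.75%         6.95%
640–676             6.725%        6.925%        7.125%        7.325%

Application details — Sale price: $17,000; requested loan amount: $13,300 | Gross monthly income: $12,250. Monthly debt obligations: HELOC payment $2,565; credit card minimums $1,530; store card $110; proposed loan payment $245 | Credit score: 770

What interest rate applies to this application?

Credit score 770 ≥ 640; Total monthly debts = (2,565 + 1,530 + 110 + 245) = 4,450. Debt-to-income = 4,450/12,250 = 36.3% — meets 38% limit
LTV = 13,300/17,000 = 78.2% ≤ 100%
Credit 770 → row 740+; LTV 78.2% → column ≤79%. Grid cell → 5.6%.

5.6%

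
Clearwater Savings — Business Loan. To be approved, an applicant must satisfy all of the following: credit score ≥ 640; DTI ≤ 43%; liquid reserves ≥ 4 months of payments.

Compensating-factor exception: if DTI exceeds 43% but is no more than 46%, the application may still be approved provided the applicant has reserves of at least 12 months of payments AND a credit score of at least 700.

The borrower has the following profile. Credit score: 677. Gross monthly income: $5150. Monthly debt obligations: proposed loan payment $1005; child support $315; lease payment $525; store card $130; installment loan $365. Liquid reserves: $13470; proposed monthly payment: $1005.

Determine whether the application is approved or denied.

Denied

Credit score 677 ≥ 640 (meets base)
Total debts = (1,005 + 315 + 525 + 130 + 365) = 2,340. DTI = 2,340/5,150 = 45.4% > 43% — standard DTI limit exceeded.
Reserves: 13,470 ÷ 1,005 = 13.4 months (meets 4-month minimum)
45.4% falls in the override range (43%–46%), so the compensating-factor test applies.
Reserves 13.4 ≥ 12 months; credit score 677 < 700.
Compensating-factor requirement not fully met.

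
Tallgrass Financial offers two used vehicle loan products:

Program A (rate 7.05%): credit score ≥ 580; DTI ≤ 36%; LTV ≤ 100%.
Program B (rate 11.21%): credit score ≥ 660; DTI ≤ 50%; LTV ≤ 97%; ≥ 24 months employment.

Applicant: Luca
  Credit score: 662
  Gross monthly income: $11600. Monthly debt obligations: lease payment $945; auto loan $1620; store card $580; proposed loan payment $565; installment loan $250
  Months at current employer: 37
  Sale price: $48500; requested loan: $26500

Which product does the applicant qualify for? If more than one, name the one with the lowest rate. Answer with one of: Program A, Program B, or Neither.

Total debts = (945 + 1,620 + 580 + 565 + 250) = 3,960; DTI = 3,960/11,600 = 34.1%.
LTV = 26,500/48,500 = 54.6%.
Program A: score 662 ≥ 580; DTI 34.1% ≤ 36%; LTV 54.6% ≤ 100% → qualifies.
Program B: score 662 ≥ 660; DTI 34.1% ≤ 50%; LTV 54.6% ≤ 97%; employment 37 ≥ 24 mo → qualifies.
Qualifying: Program A, Program B. Lowest rate is 7.05% → Program A.

Program A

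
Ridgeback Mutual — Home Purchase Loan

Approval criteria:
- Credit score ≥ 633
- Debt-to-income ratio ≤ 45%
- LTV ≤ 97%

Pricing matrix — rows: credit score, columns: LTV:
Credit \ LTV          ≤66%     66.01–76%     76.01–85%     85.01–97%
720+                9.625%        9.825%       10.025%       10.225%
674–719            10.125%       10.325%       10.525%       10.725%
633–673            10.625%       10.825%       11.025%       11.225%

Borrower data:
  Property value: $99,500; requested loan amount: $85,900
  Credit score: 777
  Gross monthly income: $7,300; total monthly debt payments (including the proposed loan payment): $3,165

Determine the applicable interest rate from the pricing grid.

Credit score 777 ≥ 633; DTI: 3,165 ÷ 7,300 = 43.4%, within the 45% cap
LTV = 85,900/99,500 = 86.3% ≤ 97%
Score 777 is in the 720+ band; LTV 86.3% is in the 85.01–97% band → 10.225%.

10.225%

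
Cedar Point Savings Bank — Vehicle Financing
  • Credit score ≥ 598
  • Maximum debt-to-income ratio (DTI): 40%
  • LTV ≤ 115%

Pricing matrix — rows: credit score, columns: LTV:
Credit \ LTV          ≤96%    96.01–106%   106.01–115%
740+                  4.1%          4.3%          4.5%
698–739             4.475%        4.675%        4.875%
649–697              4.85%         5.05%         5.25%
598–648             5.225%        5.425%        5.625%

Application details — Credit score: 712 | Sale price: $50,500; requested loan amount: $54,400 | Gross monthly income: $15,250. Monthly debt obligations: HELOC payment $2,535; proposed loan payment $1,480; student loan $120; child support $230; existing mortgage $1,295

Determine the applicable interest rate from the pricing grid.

Credit score 712 ≥ 598; Total monthly debts = (2,535 + 1,480 + 120 + 230 + 1,295) = 5,660. Debt-to-income = 5,660/15,250 = 37.1% — meets 40% limit
LTV: 54,400 ÷ 50,500 = 107.7%, within 115% cap
Row: 712 falls in 698–739. Column: 107.7% falls in 106.01–115%. Rate = 4.875%.

4.875%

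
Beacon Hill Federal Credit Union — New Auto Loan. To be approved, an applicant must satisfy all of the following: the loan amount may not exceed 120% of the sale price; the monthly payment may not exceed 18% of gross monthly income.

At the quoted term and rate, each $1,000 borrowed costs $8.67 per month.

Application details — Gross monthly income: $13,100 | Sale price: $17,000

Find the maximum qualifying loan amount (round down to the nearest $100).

Payment cap: 18% × $13,100 = $2,358/month.
At $8.67 per $1,000, that supports 2,358/8.67 × 1,000 ≈ $271,972 → $271,900.
LTV cap: 120% × $17,000 = $20,400 → $20,400.
Binding constraint: loan-to-value.

$20,400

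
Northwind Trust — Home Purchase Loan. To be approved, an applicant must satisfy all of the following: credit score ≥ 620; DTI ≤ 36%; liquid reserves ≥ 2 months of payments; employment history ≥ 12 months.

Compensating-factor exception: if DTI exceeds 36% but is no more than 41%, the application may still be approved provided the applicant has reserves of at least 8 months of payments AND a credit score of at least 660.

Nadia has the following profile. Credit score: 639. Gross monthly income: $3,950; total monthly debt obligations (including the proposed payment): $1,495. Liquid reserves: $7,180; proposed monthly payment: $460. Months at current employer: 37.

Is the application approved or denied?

Credit score 639 ≥ 620 (meets base)
DTI: 1,495 ÷ 3,950 = 37.8%, over the 36% base limit.
Reserves: 7,180 ÷ 460 = 15.6 months (meets 2-month minimum)
Employment 37 ≥ 12 months
DTI 37.8% is within the 36%–41% exception band; checking compensating factors.
Reserves 15.6 ≥ 8 months; credit score 639 < 660.
Compensating-factor requirement not fully met.

Denied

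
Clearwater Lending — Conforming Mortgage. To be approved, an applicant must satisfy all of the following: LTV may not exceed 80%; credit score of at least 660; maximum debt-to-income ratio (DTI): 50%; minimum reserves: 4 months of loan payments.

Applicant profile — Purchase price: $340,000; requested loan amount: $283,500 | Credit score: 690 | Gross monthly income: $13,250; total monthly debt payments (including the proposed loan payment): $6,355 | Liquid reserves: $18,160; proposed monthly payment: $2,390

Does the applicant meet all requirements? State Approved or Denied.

Loan-to-value = 283,500/340,000 = 83.4% — fail (80% max)
Credit score 690 ≥ 660 (meets)
DTI = 6,355/13,250 = 48% ≤ 50%
Liquid reserves cover 18,160/2,390 = 7.6 months — ≥ 4 required
Fails on LTV.

Denied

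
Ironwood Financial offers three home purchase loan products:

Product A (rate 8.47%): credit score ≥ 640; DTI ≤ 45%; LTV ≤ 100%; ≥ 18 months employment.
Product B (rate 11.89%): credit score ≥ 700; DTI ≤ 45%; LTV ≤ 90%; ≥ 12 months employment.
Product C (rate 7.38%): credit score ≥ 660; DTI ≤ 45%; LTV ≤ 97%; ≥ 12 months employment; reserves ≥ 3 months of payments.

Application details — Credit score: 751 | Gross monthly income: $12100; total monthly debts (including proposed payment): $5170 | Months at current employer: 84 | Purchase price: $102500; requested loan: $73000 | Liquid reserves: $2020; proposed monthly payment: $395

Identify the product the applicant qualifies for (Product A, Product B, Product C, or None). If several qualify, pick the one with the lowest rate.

DTI = 5,170/12,100 = 42.7%.
LTV = 73,000/102,500 = 71.2%.
Reserves = 2,020/395 = 5.1 months.
Product A: score 751 ≥ 640; DTI 42.7% ≤ 45%; LTV 71.2% ≤ 100%; employment 84 ≥ 18 mo → qualifies.
Product B: score 751 ≥ 700; DTI 42.7% ≤ 45%; LTV 71.2% ≤ 90%; employment 84 ≥ 12 mo → qualifies.
Product C: score 751 ≥ 660; DTI 42.7% ≤ 45%; LTV 71.2% ≤ 97%; employment 84 ≥ 12 mo; reserves 5.1 ≥ 3 mo → qualifies.
Qualifying: Product A, Product B, Product C. Lowest rate is 7.38% → Product C.

Product C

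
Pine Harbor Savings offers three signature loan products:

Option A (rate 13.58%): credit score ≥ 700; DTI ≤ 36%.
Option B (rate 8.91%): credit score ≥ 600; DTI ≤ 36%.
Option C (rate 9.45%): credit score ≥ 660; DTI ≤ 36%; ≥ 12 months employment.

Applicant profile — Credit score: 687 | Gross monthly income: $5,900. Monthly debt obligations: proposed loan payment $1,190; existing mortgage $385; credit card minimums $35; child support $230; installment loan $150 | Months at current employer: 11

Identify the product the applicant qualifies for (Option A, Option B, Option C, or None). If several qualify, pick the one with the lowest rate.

Total debts = (1,190 + 385 + 35 + 230 + 150) = 1,990; DTI = 1,990/5,900 = 33.7%.
Option A: score 687 < 700; DTI 33.7% ≤ 36% → does not qualify.
Option B: score 687 ≥ 600; DTI 33.7% ≤ 36% → qualifies.
Option C: score 687 ≥ 660; DTI 33.7% ≤ 36%; employment 11 < 12 mo → does not qualify.

Option B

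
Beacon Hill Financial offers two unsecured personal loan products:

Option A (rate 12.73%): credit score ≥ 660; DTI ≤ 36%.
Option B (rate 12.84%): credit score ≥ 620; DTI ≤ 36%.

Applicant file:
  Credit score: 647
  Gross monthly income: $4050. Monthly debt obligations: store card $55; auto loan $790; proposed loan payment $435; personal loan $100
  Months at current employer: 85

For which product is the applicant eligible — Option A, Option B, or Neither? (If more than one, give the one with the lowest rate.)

Total debts = (55 + 790 + 435 + 100) = 1,380; DTI = 1,380/4,050 = 34.1%.
Option A: score 647 < 660; DTI 34.1% ≤ 36% → does not qualify.
Option B: score 647 ≥ 620; DTI 34.1% ≤ 36% → qualifies.

Option B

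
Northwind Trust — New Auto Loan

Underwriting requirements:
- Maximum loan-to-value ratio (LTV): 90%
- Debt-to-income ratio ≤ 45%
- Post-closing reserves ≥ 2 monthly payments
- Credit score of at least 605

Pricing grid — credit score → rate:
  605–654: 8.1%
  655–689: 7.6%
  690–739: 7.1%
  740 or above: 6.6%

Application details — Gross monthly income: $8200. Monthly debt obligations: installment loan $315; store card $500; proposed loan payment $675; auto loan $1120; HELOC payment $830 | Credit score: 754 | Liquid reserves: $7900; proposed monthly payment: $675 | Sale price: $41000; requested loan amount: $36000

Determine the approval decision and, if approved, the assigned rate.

Credit score 754 ≥ 605 (meets minimum)
Total monthly debts = (315 + 500 + 675 + 1,120 + 830) = 3,440. Debt-to-income = 3,440/8,200 = 42% — meets 45% limit
LTV: 36,000 ÷ 41,000 = 87.8%, within 90% cap
Reserves = 7,900/675 = 11.7 months ≥ 2
All requirements met. Score 754 falls in the 740 or above tier → 6.6%.

Approved at 6.6%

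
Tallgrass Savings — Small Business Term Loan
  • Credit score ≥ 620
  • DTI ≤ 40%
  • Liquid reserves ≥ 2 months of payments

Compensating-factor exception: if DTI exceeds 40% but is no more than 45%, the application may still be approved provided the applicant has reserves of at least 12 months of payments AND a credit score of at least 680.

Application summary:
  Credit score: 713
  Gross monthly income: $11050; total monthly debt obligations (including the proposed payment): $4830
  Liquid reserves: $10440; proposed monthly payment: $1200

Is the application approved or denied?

Denied

Credit score 713 ≥ 620 (meets base)
DTI: 4,830 ÷ 11,050 = 43.7%, over the 40% base limit.
Reserves = 10,440/1,200 = 8.7 months ≥ 2
43.7% falls in the override range (40%–45%), so the compensating-factor test applies.
Reserves 8.7 < 12 months; credit score 713 ≥ 680.
Override conditions not both satisfied; exception does not apply.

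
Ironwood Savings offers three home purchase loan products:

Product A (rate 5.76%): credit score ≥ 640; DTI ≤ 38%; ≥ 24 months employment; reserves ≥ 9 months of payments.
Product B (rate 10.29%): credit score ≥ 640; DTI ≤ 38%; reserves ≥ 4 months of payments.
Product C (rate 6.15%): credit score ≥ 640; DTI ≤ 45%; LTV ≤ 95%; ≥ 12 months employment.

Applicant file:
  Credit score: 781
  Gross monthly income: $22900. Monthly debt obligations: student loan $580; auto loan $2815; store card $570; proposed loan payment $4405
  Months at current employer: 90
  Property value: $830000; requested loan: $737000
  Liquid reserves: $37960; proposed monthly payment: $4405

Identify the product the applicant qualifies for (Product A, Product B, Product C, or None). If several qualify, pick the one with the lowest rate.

Total debts = (580 + 2,815 + 570 + 4,405) = 8,370; DTI = 8,370/22,900 = 36.6%.
LTV = 737,000/830,000 = 88.8%.
Reserves = 37,960/4,405 = 8.6 months.
Product A: score 781 ≥ 640; DTI 36.6% ≤ 38%; employment 90 ≥ 24 mo; reserves 8.6 < 9 mo → does not qualify.
Product B: score 781 ≥ 640; DTI 36.6% ≤ 38%; reserves 8.6 ≥ 4 mo → qualifies.
Product C: score 781 ≥ 640; DTI 36.6% ≤ 45%; LTV 88.8% ≤ 95%; employment 90 ≥ 12 mo → qualifies.
Qualifying: Product B, Product C. Lowest rate is 6.15% → Product C.

Product C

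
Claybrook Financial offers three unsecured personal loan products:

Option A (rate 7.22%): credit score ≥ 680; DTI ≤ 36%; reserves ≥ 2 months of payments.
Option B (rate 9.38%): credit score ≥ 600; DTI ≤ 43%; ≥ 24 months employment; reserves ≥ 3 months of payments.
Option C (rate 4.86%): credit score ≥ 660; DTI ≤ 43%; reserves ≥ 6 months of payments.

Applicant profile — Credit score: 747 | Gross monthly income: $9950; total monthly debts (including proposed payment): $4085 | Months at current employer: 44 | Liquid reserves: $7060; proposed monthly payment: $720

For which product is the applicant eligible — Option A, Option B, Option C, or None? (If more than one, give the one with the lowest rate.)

Option C

DTI = 4,085/9,950 = 41.1%.
Reserves = 7,060/720 = 9.8 months.
Option A: score 747 ≥ 680; DTI 41.1% > 36%; reserves 9.8 ≥ 2 mo → does not qualify.
Option B: score 747 ≥ 600; DTI 41.1% ≤ 43%; employment 44 ≥ 24 mo; reserves 9.8 ≥ 3 mo → qualifies.
Option C: score 747 ≥ 660; DTI 41.1% ≤ 43%; reserves 9.8 ≥ 6 mo → qualifies.
Qualifying: Option B, Option C. Lowest rate is 4.86% → Option C.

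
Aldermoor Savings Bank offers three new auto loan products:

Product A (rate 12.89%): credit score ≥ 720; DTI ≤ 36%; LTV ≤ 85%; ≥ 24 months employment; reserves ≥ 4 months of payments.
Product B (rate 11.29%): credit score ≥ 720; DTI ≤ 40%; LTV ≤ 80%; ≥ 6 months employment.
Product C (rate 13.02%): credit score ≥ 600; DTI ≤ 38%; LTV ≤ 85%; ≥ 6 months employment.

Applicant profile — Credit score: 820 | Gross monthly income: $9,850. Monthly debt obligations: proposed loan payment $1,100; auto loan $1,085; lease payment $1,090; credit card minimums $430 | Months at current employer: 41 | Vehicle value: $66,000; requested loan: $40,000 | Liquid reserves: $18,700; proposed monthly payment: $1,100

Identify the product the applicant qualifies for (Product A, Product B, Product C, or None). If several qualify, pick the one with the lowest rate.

Product B

Total debts = (1,100 + 1,085 + 1,090 + 430) = 3,705; DTI = 3,705/9,850 = 37.6%.
LTV = 40,000/66,000 = 60.6%.
Reserves = 18,700/1,100 = 17.0 months.
Product A: score 820 ≥ 720; DTI 37.6% > 36%; LTV 60.6% ≤ 85%; employment 41 ≥ 24 mo; reserves 17.0 ≥ 4 mo → does not qualify.
Product B: score 820 ≥ 720; DTI 37.6% ≤ 40%; LTV 60.6% ≤ 80%; employment 41 ≥ 6 mo → qualifies.
Product C: score 820 ≥ 600; DTI 37.6% ≤ 38%; LTV 60.6% ≤ 85%; employment 41 ≥ 6 mo → qualifies.
Qualifying: Product B, Product C. Lowest rate is 11.29% → Product B.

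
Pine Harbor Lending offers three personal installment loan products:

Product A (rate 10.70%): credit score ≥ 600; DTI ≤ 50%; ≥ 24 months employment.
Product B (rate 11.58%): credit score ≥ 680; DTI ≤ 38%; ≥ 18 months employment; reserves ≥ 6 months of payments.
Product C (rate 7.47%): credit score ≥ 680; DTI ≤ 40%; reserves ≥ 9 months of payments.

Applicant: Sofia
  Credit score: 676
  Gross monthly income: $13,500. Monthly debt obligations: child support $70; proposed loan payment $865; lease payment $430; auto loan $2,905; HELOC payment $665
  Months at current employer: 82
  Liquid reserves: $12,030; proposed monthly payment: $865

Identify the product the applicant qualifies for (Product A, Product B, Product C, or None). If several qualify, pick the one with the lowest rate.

Product A

Total debts = (70 + 865 + 430 + 2,905 + 665) = 4,935; DTI = 4,935/13,500 = 36.6%.
Reserves = 12,030/865 = 13.9 months.
Product A: score 676 ≥ 600; DTI 36.6% ≤ 50%; employment 82 ≥ 24 mo → qualifies.
Product B: score 676 < 680; DTI 36.6% ≤ 38%; employment 82 ≥ 18 mo; reserves 13.9 ≥ 6 mo → does not qualify.
Product C: score 676 < 680; DTI 36.6% ≤ 40%; reserves 13.9 ≥ 9 mo → does not qualify.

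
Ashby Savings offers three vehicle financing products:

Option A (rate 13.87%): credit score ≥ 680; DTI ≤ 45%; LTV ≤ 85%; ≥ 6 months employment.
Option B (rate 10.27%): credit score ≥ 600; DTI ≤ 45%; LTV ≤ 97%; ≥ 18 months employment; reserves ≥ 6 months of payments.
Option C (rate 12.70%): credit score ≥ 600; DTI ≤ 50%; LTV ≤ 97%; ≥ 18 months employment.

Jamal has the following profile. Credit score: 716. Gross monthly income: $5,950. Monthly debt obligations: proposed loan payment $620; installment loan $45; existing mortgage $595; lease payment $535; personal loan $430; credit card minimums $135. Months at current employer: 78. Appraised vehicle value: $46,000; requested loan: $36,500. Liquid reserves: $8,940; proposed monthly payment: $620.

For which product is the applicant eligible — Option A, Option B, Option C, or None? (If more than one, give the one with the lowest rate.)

Option B

Total debts = (620 + 45 + 595 + 535 + 430 + 135) = 2,360; DTI = 2,360/5,950 = 39.7%.
LTV = 36,500/46,000 = 79.3%.
Reserves = 8,940/620 = 14.4 months.
Option A: score 716 ≥ 680; DTI 39.7% ≤ 45%; LTV 79.3% ≤ 85%; employment 78 ≥ 6 mo → qualifies.
Option B: score 716 ≥ 600; DTI 39.7% ≤ 45%; LTV 79.3% ≤ 97%; employment 78 ≥ 18 mo; reserves 14.4 ≥ 6 mo → qualifies.
Option C: score 716 ≥ 600; DTI 39.7% ≤ 50%; LTV 79.3% ≤ 97%; employment 78 ≥ 18 mo → qualifies.
Qualifying: Option A, Option B, Option C. Lowest rate is 10.27% → Option B.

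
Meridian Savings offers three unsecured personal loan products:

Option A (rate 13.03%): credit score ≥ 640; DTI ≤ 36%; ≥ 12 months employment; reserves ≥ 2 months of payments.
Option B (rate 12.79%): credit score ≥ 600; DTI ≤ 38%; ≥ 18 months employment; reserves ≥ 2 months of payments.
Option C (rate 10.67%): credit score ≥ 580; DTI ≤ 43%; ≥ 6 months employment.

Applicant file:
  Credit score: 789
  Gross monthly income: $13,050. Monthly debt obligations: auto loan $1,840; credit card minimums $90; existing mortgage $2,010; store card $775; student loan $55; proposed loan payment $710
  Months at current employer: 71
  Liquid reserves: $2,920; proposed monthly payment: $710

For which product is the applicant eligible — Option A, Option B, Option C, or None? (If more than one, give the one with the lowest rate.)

Total debts = (1,840 + 90 + 2,010 + 775 + 55 + 710) = 5,480; DTI = 5,480/13,050 = 42%.
Reserves = 2,920/710 = 4.1 months.
Option A: score 789 ≥ 640; DTI 42% > 36%; employment 71 ≥ 12 mo; reserves 4.1 ≥ 2 mo → does not qualify.
Option B: score 789 ≥ 600; DTI 42% > 38%; employment 71 ≥ 18 mo; reserves 4.1 ≥ 2 mo → does not qualify.
Option C: score 789 ≥ 580; DTI 42% ≤ 43%; employment 71 ≥ 6 mo → qualifies.

Option C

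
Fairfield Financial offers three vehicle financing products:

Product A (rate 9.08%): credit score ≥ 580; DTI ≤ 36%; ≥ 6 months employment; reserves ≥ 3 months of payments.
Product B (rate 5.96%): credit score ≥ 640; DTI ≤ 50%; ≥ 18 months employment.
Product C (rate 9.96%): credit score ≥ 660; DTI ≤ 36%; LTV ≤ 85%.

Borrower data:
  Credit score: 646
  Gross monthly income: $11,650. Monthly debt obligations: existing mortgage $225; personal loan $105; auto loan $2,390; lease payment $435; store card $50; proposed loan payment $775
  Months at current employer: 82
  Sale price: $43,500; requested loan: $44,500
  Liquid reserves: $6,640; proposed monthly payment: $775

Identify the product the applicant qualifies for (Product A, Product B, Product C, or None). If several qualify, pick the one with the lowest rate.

Total debts = (225 + 105 + 2,390 + 435 + 50 + 775) = 3,980; DTI = 3,980/11,650 = 34.2%.
LTV = 44,500/43,500 = 102.3%.
Reserves = 6,640/775 = 8.6 months.
Product A: score 646 ≥ 580; DTI 34.2% ≤ 36%; employment 82 ≥ 6 mo; reserves 8.6 ≥ 3 mo → qualifies.
Product B: score 646 ≥ 640; DTI 34.2% ≤ 50%; employment 82 ≥ 18 mo → qualifies.
Product C: score 646 < 660; DTI 34.2% ≤ 36%; LTV 102.3% > 85% → does not qualify.
Qualifying: Product A, Product B. Lowest rate is 5.96% → Product B.

Product B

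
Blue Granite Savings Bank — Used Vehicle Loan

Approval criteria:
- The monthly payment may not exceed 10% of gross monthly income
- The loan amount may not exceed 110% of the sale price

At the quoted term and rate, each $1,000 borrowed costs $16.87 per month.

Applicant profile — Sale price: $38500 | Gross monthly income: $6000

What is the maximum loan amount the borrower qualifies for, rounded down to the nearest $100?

Payment cap: 10% × $6,000 = $600/month.
At $16.87 per $1,000, that supports 600/16.87 × 1,000 ≈ $35,566 → $35,500.
LTV cap: 110% × $38,500 = $42,350 → $42,300.
Binding constraint: payment-to-income.

$35,500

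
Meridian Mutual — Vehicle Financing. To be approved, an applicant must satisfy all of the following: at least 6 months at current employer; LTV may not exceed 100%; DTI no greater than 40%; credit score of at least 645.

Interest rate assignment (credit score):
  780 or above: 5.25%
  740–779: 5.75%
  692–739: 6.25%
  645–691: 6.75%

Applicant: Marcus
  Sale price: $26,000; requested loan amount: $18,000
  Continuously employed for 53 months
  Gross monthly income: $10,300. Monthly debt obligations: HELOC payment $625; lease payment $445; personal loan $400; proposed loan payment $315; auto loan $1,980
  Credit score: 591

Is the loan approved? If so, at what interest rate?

Credit score 591 < 645 (below minimum)
LTV: 18,000 ÷ 26,000 = 69.2%, within 100% cap
Employment 53 ≥ 6 months
Total monthly debts = (625 + 445 + 400 + 315 + 1,980) = 3,765. DTI = 3,765/10,300 = 36.6% ≤ 40%
Not all requirements met → denied.

Denied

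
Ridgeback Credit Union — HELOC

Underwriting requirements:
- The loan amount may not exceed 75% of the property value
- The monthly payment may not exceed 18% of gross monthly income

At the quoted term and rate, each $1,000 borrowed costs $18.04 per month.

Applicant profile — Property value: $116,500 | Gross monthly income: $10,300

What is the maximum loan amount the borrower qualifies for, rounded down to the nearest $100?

$87,300

Payment cap: 18% × $10,300 = $1,854/month.
At $18.04 per $1,000, that supports 1,854/18.04 × 1,000 ≈ $102,771 → $102,700.
LTV cap: 75% × $116,500 = $87,375 → $87,300.
Binding constraint: loan-to-value.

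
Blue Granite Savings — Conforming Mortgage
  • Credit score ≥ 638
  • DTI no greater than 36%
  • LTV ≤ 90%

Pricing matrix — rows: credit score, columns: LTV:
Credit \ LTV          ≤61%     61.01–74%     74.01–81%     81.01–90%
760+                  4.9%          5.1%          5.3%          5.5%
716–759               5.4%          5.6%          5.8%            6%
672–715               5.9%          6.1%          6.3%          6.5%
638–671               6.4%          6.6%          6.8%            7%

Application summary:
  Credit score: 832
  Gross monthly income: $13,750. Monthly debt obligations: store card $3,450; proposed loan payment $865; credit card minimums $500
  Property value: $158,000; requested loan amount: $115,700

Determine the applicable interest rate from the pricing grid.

5.1%

Credit score 832 ≥ 638; Total monthly debts = (3,450 + 865 + 500) = 4,815. Debt-to-income = 4,815/13,750 = 35% — meets 36% limit
Loan-to-value = 115,700/158,000 = 73.2% — pass (90% max)
Credit 832 → row 760+; LTV 73.2% → column 61.01–74%. Grid cell → 5.1%.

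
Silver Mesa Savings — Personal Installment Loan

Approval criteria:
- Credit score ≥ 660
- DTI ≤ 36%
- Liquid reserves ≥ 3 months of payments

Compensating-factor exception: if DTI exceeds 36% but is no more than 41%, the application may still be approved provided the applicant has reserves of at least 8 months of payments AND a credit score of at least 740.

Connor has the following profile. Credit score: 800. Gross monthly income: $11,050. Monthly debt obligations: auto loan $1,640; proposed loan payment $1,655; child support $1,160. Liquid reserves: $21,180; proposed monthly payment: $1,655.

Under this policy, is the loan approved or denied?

Approved

Credit score 800 ≥ 660 (meets base)
Total debts = (1,640 + 1,655 + 1,160) = 4,455. DTI: 4,455 ÷ 11,050 = 40.3%, over the 36% base limit.
Reserves: 21,180 ÷ 1,655 = 12.8 months (meets 3-month minimum)
40.3% falls in the override range (36%–41%), so the compensating-factor test applies.
Override check — reserves: 12.8 mo (ok); score: 800 (ok).
Both compensating conditions met → exception applies.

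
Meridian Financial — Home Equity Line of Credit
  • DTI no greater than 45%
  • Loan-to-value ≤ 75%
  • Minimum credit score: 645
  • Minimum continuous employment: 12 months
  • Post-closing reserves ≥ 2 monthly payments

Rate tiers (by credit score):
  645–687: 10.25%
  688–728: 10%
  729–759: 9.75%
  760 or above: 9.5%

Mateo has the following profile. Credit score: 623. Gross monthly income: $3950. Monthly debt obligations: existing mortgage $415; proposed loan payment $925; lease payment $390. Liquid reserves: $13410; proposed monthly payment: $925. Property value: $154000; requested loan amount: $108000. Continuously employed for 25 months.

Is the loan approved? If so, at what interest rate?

Denied

Credit score 623 < 645 (below minimum)
Employment 25 ≥ 12 months
Total monthly debts = (415 + 925 + 390) = 1,730. Debt-to-income = 1,730/3,950 = 43.8% — meets 45% limit
Liquid reserves cover 13,410/925 = 14.5 months — ≥ 2 required
Loan-to-value = 108,000/154,000 = 70.1% — pass (75% max)
Not all requirements met → denied.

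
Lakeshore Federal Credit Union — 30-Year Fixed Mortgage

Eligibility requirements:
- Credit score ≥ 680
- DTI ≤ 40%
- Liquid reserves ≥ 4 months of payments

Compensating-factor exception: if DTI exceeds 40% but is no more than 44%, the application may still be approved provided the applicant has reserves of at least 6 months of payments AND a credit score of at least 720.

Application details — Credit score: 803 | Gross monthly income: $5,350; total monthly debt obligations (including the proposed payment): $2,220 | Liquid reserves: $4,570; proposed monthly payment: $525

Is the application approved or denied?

Credit score 803 ≥ 680 (meets base)
DTI: 2,220 ÷ 5,350 = 41.5%, over the 40% base limit.
Reserves = 4,570/525 = 8.7 months ≥ 4
41.5% falls in the override range (40%–44%), so the compensating-factor test applies.
Reserves 8.7 ≥ 6 months; credit score 803 ≥ 720.
Both compensating conditions met → exception applies.

Approved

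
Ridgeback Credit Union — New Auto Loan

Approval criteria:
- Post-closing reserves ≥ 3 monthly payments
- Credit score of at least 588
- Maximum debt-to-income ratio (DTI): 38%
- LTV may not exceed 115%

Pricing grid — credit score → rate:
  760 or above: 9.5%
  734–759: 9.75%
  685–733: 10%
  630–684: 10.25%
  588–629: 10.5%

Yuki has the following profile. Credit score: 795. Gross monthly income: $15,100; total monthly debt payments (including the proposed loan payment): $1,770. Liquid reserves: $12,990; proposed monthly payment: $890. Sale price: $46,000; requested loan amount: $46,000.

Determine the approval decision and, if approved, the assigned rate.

Credit score 795 ≥ 588 (meets minimum)
LTV = 46,000/46,000 = 100% ≤ 115%
DTI: 1,770 ÷ 15,100 = 11.7%, within the 38% cap
Liquid reserves cover 12,990/890 = 14.6 months — ≥ 3 required
All requirements met. Score 795 falls in the 760 or above tier → 9.5%.

Approved at 9.5%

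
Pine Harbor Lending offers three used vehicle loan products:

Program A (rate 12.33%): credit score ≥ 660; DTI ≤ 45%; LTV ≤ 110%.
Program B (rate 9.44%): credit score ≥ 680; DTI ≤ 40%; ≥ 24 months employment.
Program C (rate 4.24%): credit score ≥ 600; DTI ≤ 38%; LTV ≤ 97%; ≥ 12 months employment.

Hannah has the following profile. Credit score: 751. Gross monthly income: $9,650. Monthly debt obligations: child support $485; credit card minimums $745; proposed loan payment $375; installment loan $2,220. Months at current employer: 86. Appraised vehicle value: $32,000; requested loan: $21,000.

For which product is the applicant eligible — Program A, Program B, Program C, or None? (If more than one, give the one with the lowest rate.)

Program B

Total debts = (485 + 745 + 375 + 2,220) = 3,825; DTI = 3,825/9,650 = 39.6%.
LTV = 21,000/32,000 = 65.6%.
Program A: score 751 ≥ 660; DTI 39.6% ≤ 45%; LTV 65.6% ≤ 110% → qualifies.
Program B: score 751 ≥ 680; DTI 39.6% ≤ 40%; employment 86 ≥ 24 mo → qualifies.
Program C: score 751 ≥ 600; DTI 39.6% > 38%; LTV 65.6% ≤ 97%; employment 86 ≥ 12 mo → does not qualify.
Qualifying: Program A, Program B. Lowest rate is 9.44% → Program B.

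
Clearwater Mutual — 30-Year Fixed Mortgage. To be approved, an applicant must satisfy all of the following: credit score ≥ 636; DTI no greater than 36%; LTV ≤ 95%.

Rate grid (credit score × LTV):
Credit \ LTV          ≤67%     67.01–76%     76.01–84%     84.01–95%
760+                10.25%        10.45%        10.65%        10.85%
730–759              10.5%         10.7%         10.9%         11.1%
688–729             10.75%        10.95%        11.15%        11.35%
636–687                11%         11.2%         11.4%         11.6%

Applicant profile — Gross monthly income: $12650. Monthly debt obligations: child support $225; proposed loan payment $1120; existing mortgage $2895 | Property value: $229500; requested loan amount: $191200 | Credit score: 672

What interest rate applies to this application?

11.4%

Credit score 672 ≥ 636; Total monthly debts = (225 + 1,120 + 2,895) = 4,240. DTI = 4,240/12,650 = 33.5% ≤ 36%
Loan-to-value = 191,200/229,500 = 83.3% — pass (95% max)
Credit 672 → row 636–687; LTV 83.3% → column 76.01–84%. Grid cell → 11.4%.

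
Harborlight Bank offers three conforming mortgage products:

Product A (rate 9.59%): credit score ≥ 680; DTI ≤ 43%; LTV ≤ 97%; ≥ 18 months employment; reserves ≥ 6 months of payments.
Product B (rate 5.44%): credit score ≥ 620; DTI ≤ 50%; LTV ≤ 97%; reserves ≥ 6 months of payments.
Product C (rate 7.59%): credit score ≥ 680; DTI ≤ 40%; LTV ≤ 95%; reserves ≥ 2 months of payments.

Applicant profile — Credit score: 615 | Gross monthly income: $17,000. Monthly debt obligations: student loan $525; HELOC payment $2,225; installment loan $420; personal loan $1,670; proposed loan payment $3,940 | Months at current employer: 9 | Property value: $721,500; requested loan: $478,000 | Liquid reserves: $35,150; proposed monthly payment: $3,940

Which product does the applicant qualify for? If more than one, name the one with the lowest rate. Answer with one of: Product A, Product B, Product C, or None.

Total debts = (525 + 2,225 + 420 + 1,670 + 3,940) = 8,780; DTI = 8,780/17,000 = 51.6%.
LTV = 478,000/721,500 = 66.3%.
Reserves = 35,150/3,940 = 8.9 months.
Product A: score 615 < 680; DTI 51.6% > 43%; LTV 66.3% ≤ 97%; employment 9 < 18 mo; reserves 8.9 ≥ 6 mo → does not qualify.
Product B: score 615 < 620; DTI 51.6% > 50%; LTV 66.3% ≤ 97%; reserves 8.9 ≥ 6 mo → does not qualify.
Product C: score 615 < 680; DTI 51.6% > 40%; LTV 66.3% ≤ 95%; reserves 8.9 ≥ 2 mo → does not qualify.

None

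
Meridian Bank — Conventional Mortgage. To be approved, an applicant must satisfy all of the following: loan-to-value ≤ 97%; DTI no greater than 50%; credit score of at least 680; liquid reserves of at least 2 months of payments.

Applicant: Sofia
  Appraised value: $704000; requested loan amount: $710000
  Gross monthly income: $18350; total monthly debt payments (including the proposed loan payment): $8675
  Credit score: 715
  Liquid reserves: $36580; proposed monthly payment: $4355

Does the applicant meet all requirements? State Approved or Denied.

LTV: 710,000 ÷ 704,000 = 100.9%, exceeds 97% cap
DTI: 8,675 ÷ 18,350 = 47.3%, within the 50% cap
Credit score 715 ≥ 680 (meets)
Liquid reserves cover 36,580/4,355 = 8.4 months — ≥ 2 required
Fails on LTV.

Denied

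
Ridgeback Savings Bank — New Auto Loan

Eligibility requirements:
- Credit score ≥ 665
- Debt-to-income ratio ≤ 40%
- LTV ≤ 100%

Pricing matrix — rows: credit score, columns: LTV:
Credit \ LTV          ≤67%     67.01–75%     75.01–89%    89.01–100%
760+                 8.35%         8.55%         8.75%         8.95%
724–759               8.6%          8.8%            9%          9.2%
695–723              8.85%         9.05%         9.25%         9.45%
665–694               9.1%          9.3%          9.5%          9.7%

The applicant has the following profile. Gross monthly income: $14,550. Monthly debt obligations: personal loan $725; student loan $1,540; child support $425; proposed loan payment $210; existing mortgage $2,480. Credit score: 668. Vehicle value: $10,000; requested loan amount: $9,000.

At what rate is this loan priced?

9.7%

Credit score 668 ≥ 665; Total monthly debts = (725 + 1,540 + 425 + 210 + 2,480) = 5,380. DTI = 5,380/14,550 = 37% ≤ 40%
LTV = 9,000/10,000 = 90% ≤ 100%
Row: 668 falls in 665–694. Column: 90% falls in 89.01–100%. Rate = 9.7%.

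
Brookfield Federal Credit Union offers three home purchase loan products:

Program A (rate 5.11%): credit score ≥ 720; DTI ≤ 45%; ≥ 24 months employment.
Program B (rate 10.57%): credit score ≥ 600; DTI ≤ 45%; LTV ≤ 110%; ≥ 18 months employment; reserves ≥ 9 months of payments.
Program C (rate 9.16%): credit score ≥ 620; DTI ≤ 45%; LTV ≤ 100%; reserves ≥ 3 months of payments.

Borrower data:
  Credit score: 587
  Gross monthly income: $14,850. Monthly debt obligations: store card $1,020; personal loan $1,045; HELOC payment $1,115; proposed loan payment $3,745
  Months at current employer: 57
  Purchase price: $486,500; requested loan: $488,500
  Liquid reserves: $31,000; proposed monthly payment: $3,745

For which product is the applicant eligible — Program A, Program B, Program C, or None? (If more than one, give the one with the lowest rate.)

Total debts = (1,020 + 1,045 + 1,115 + 3,745) = 6,925; DTI = 6,925/14,850 = 46.6%.
LTV = 488,500/486,500 = 100.4%.
Reserves = 31,000/3,745 = 8.3 months.
Program A: score 587 < 720; DTI 46.6% > 45%; employment 57 ≥ 24 mo → does not qualify.
Program B: score 587 < 600; DTI 46.6% > 45%; LTV 100.4% ≤ 110%; employment 57 ≥ 18 mo; reserves 8.3 < 9 mo → does not qualify.
Program C: score 587 < 620; DTI 46.6% > 45%; LTV 100.4% > 100%; reserves 8.3 ≥ 3 mo → does not qualify.

None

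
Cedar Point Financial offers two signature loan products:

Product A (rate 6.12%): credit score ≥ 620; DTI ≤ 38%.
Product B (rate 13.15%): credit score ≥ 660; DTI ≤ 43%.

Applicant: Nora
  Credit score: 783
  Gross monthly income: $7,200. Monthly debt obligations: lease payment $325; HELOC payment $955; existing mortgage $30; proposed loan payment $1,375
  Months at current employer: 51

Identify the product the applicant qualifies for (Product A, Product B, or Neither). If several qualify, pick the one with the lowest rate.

Product A

Total debts = (325 + 955 + 30 + 1,375) = 2,685; DTI = 2,685/7,200 = 37.3%.
Product A: score 783 ≥ 620; DTI 37.3% ≤ 38% → qualifies.
Product B: score 783 ≥ 660; DTI 37.3% ≤ 43% → qualifies.
Qualifying: Product A, Product B. Lowest rate is 6.12% → Product A.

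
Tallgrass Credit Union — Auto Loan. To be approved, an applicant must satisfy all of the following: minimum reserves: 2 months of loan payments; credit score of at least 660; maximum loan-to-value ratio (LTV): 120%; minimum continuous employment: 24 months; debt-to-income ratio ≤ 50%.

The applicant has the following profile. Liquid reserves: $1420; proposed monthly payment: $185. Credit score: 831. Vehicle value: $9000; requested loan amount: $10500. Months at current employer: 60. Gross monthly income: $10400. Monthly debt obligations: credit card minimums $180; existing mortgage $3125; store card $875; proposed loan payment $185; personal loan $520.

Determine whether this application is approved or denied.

Liquid reserves cover 1,420/185 = 7.7 months — ≥ 2 required
Credit score 831 ≥ 660 (meets)
Loan-to-value = 10,500/9,000 = 116.7% — pass (120% max)
Employment 60 ≥ 24 months
Total monthly debts = (180 + 3,125 + 875 + 185 + 520) = 4,885. DTI: 4,885 ÷ 10,400 = 47%, within the 50% cap
All criteria satisfied.

Approved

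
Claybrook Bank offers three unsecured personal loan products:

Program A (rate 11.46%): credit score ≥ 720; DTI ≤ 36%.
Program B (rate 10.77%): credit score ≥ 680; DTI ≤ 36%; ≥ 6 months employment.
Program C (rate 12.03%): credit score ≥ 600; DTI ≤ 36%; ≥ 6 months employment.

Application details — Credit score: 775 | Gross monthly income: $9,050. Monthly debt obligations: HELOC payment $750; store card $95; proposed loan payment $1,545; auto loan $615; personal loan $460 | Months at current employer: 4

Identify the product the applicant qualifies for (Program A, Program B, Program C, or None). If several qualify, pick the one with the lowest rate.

Total debts = (750 + 95 + 1,545 + 615 + 460) = 3,465; DTI = 3,465/9,050 = 38.3%.
Program A: score 775 ≥ 720; DTI 38.3% > 36% → does not qualify.
Program B: score 775 ≥ 680; DTI 38.3% > 36%; employment 4 < 6 mo → does not qualify.
Program C: score 775 ≥ 600; DTI 38.3% > 36%; employment 4 < 6 mo → does not qualify.

None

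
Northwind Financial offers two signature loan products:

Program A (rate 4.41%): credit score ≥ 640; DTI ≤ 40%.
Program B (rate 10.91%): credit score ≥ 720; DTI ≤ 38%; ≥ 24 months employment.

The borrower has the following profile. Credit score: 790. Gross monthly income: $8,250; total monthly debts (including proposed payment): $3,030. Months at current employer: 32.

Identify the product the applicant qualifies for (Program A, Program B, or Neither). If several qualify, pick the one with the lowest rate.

DTI = 3,030/8,250 = 36.7%.
Program A: score 790 ≥ 640; DTI 36.7% ≤ 40% → qualifies.
Program B: score 790 ≥ 720; DTI 36.7% ≤ 38%; employment 32 ≥ 24 mo → qualifies.
Qualifying: Program A, Program B. Lowest rate is 4.41% → Program A.

Program A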